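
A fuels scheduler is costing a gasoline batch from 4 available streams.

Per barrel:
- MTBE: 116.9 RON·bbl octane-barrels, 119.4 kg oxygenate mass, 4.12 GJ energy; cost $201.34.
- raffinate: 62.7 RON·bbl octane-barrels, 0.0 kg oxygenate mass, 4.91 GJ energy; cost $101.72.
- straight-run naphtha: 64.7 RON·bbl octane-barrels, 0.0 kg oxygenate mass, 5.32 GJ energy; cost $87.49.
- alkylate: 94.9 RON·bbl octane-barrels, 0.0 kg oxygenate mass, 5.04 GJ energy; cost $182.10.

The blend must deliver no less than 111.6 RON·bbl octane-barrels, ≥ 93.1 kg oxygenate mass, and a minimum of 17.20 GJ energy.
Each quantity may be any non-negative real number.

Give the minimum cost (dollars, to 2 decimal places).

This is a linear program. Let x1 = barrels of MTBE, x2 = barrels of raffinate, x3 = barrels of straight-run naphtha, x4 = barrels of alkylate.
Minimise 201.34x1 + 101.72x2 + 87.49x3 + 182.1x4 subject to:
  116.9x1 + 62.7x2 + 64.7x3 + 94.9x4 ≥ 111.6   (octane-barrels)
  119.4x1 ≥ 93.1   (oxygenate mass)
  4.12x1 + 4.91x2 + 5.32x3 + 5.04x4 ≥ 17.2   (energy)
  x1, x2, x3, x4 ≥ 0.
At the optimum only MTBE, straight-run naphtha are positive (raffinate, alkylate = 0). Binding constraints: oxygenate mass and energy.
Solving gives x1 = 0.77973, x3 = 2.6292.
Total cost: 201.34·0.77973 + 87.49·2.6292 = 387.0195.

$387.02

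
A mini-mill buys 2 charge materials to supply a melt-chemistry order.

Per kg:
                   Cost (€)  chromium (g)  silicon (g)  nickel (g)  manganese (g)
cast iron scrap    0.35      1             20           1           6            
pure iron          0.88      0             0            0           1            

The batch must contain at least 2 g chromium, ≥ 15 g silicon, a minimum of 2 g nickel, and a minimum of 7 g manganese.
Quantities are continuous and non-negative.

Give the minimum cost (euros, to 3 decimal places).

Set it up as a linear program. Let x1 = kg of cast iron scrap, x2 = kg of pure iron.
Minimize 0.35x1 + 0.88x2 s.t.:
  1x1 ≥ 2   (chromium)
  20x1 ≥ 15   (silicon)
  1x1 ≥ 2   (nickel)
  6x1 + 1x2 ≥ 7   (manganese)
  x1, x2 ≥ 0.
The minimum-cost mix takes nothing from pure iron — only cast iron scrap. Binding constraints: chromium and nickel.
So cast iron scrap = 2 kg.
Hence cost = 0.35·2 = €0.70000.

€0.700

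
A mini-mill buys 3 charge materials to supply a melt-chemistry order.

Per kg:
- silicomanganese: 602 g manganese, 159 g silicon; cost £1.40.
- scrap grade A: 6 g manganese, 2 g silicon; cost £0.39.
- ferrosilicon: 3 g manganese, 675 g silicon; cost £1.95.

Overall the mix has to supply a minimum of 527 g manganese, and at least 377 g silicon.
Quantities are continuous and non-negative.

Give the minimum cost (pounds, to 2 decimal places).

Let x1 = kg of silicomanganese, x2 = kg of scrap grade A, x3 = kg of ferrosilicon.
Minimize 1.4x1 + 0.39x2 + 1.95x3 s.t.:
  602x1 + 6x2 + 3x3 ≥ 527   (manganese)
  159x1 + 2x2 + 675x3 ≥ 377   (silicon)
  x1, x2, x3 ≥ 0.
The cheapest feasible vertex uses only silicomanganese, ferrosilicon; scrap grade A is not used. The manganese and silicon requirements are met with equality.
That vertex is x1 = 0.8737, x3 = 0.3527.
Hence cost = 1.4·0.8737 + 1.95·0.3527 = £1.9109.

£1.91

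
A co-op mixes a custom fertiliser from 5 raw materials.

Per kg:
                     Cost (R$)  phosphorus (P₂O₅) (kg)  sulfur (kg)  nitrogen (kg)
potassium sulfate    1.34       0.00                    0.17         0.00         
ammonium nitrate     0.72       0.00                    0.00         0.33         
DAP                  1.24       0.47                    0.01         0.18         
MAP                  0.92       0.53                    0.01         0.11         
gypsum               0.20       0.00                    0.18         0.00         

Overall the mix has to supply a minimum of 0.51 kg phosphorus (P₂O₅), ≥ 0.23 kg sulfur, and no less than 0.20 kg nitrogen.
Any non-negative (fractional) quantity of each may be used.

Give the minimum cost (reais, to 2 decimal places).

Set it up as a linear program. Let x1 = kg of potassium sulfate, x2 = kg of ammonium nitrate, x3 = kg of DAP, x4 = kg of MAP, x5 = kg of gypsum.
min 1.34x1 + 0.72x2 + 1.24x3 + 0.92x4 + 0.2x5 with:
  0.47x3 + 0.53x4 ≥ 0.51   (phosphorus (P₂O₅))
  0.17x1 + 0.01x3 + 0.01x4 + 0.18x5 ≥ 0.23   (sulfur)
  0.33x2 + 0.18x3 + 0.11x4 ≥ 0.2   (nitrogen)
  x1, x2, x3, x4, x5 ≥ 0.
At the optimum only ammonium nitrate, MAP, gypsum are positive (potassium sulfate, DAP = 0). Binding constraints: phosphorus (P₂O₅), sulfur, nitrogen.
That vertex is x2 = 0.2853, x4 = 0.9623, x5 = 1.224.
Total cost: 0.72·0.2853 + 0.92·0.9623 + 0.2·1.224 = 1.3355.

R$1.34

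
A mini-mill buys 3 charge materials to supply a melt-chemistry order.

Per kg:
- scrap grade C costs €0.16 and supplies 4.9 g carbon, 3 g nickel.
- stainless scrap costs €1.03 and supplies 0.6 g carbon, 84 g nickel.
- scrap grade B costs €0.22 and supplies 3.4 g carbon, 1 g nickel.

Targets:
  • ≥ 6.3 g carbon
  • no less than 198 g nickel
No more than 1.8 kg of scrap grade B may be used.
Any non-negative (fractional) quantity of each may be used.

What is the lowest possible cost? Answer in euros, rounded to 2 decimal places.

€2.55

Let x1 = kg of scrap grade C, x2 = kg of stainless scrap, x3 = kg of scrap grade B.
Minimize 0.16x1 + 1.03x2 + 0.22x3 s.t.:
  4.9x1 + 0.6x2 + 3.4x3 ≥ 6.3   (carbon)
  3x1 + 84x2 + 1x3 ≥ 198   (nickel)
  x3 ≤ 1.8
  x1, x2, x3 ≥ 0.
At the optimum only scrap grade C, stainless scrap are positive (scrap grade B = 0). There the carbon and nickel constraints are tight.
That vertex is x1 = 1.001, x2 = 2.321.
Cost = 0.16·1.001 + 1.03·2.321 = 2.5508.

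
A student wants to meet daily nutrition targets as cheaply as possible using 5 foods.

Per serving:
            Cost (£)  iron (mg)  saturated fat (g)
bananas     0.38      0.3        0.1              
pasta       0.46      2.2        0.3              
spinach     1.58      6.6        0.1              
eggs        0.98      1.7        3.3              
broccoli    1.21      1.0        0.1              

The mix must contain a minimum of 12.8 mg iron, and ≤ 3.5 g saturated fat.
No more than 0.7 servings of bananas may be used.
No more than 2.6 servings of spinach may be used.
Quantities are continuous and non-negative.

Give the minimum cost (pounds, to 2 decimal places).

£2.68

Treat it as an LP. Let x1 = servings of bananas, x2 = servings of pasta, x3 = servings of spinach, x4 = servings of eggs, x5 = servings of broccoli.
Minimise 0.38x1 + 0.46x2 + 1.58x3 + 0.98x4 + 1.21x5 subject to:
  0.3x1 + 2.2x2 + 6.6x3 + 1.7x4 + 1x5 ≥ 12.8   (iron)
  0.1x1 + 0.3x2 + 0.1x3 + 3.3x4 + 0.1x5 ≤ 3.5   (saturated fat)
  x1 ≤ 0.7
  x3 ≤ 2.6
  x1, x2, x3, x4, x5 ≥ 0.
The optimal basis is {pasta}; bananas, spinach, eggs, broccoli drop out. Binding constraint: iron.
So pasta = 5.818 servings.
Total cost: 0.46·5.818 = 2.6763.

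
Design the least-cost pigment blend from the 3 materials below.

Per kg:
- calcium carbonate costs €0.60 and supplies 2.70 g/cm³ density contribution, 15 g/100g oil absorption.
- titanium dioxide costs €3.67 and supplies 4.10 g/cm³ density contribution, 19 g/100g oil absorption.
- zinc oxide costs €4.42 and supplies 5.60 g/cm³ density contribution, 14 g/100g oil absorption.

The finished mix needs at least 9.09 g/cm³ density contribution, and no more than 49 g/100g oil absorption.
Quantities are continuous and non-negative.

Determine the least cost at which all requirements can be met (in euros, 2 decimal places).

Let x1 = kg of calcium carbonate, x2 = kg of titanium dioxide, x3 = kg of zinc oxide.
Minimise 0.6x1 + 3.67x2 + 4.42x3 subject to:
  2.7x1 + 4.1x2 + 5.6x3 ≥ 9.09   (density contribution)
  15x1 + 19x2 + 14x3 ≤ 49   (oil absorption)
  x1, x2, x3 ≥ 0.
At the optimum only calcium carbonate, zinc oxide are positive (titanium dioxide = 0). The density contribution and oil absorption requirements are met with equality.
Solving gives x1 = 3.185, x3 = 0.08766.
Objective = 0.6·3.185 + 4.42·0.08766 = 2.2985.

€2.30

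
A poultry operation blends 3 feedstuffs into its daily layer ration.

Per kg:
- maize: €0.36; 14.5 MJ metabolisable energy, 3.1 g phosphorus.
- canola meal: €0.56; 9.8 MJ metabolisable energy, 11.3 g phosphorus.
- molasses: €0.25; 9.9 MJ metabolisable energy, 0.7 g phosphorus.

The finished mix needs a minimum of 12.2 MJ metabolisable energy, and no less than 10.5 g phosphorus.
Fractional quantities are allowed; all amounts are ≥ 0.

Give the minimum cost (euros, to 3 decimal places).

Treat it as an LP. Let x1 = kg of maize, x2 = kg of canola meal, x3 = kg of molasses.
Minimise 0.36x1 + 0.56x2 + 0.25x3 subject to:
  14.5x1 + 9.8x2 + 9.9x3 ≥ 12.2   (metabolisable energy)
  3.1x1 + 11.3x2 + 0.7x3 ≥ 10.5   (phosphorus)
  x1, x2, x3 ≥ 0.
At the optimum only maize, canola meal are positive (molasses = 0). Binding constraints: metabolisable energy and phosphorus.
Solving gives x1 = 0.2619, x2 = 0.8573.
Total cost: 0.36·0.2619 + 0.56·0.8573 = 0.57437.

€0.574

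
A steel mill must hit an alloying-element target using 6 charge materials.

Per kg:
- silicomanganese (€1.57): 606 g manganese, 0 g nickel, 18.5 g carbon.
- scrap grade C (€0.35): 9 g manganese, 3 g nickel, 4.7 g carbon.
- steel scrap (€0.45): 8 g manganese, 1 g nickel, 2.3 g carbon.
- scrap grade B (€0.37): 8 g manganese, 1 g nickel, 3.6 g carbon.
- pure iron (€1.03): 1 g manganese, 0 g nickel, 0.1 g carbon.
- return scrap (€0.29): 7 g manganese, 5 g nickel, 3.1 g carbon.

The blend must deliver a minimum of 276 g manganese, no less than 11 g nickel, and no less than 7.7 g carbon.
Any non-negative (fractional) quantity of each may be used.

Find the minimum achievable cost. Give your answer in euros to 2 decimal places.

Let x1 = kg of silicomanganese, x2 = kg of scrap grade C, x3 = kg of steel scrap, x4 = kg of scrap grade B, x5 = kg of pure iron, x6 = kg of return scrap.
Minimise 1.57x1 + 0.35x2 + 0.45x3 + 0.37x4 + 1.03x5 + 0.29x6 with:
  606x1 + 9x2 + 8x3 + 8x4 + 1x5 + 7x6 ≥ 276   (manganese)
  3x2 + 1x3 + 1x4 + 5x6 ≥ 11   (nickel)
  18.5x1 + 4.7x2 + 2.3x3 + 3.6x4 + 0.1x5 + 3.1x6 ≥ 7.7   (carbon)
  x1, x2, x3, x4, x5, x6 ≥ 0.
The optimal basis is {silicomanganese, return scrap}; scrap grade C, steel scrap, scrap grade B, pure iron drop out. Binding constraints: manganese and nickel.
That vertex is x1 = 0.43, x6 = 2.2.
Hence cost = 1.57·0.43 + 0.29·2.2 = €1.3131.

€1.31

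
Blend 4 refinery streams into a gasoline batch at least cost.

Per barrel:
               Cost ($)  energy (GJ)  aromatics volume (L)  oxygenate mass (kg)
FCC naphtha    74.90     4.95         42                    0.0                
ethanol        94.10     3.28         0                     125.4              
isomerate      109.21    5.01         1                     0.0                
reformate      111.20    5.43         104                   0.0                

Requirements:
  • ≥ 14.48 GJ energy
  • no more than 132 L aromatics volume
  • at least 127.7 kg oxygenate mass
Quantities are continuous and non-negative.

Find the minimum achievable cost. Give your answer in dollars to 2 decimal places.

Let x1 = barrels of FCC naphtha, x2 = barrels of ethanol, x3 = barrels of isomerate, x4 = barrels of reformate.
min 74.9x1 + 94.1x2 + 109.21x3 + 111.2x4 subject to:
  4.95x1 + 3.28x2 + 5.01x3 + 5.43x4 ≥ 14.48   (energy)
  42x1 + 1x3 + 104x4 ≤ 132   (aromatics volume)
  125.4x2 ≥ 127.7   (oxygenate mass)
  x1, x2, x3, x4 ≥ 0.
The cheapest feasible vertex uses only FCC naphtha, ethanol; isomerate, reformate are not used. There the energy and oxygenate mass constraints are tight.
That vertex is x1 = 2.25047, x2 = 1.01834.
Cost = 74.9·2.25047 + 94.1·1.01834 = 264.3860.

$264.39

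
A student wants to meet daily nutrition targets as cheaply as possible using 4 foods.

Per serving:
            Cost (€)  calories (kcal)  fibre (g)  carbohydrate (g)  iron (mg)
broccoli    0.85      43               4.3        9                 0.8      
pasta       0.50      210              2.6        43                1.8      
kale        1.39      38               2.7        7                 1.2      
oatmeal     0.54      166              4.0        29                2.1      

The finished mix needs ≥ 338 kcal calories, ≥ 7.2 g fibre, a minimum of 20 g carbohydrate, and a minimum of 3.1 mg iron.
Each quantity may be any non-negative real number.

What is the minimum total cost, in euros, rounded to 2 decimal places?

Treat it as an LP. Let x1 = servings of broccoli, x2 = servings of pasta, x3 = servings of kale, x4 = servings of oatmeal.
Minimize 0.85x1 + 0.5x2 + 1.39x3 + 0.54x4 with:
  43x1 + 210x2 + 38x3 + 166x4 ≥ 338   (calories)
  4.3x1 + 2.6x2 + 2.7x3 + 4x4 ≥ 7.2   (fibre)
  9x1 + 43x2 + 7x3 + 29x4 ≥ 20   (carbohydrate)
  0.8x1 + 1.8x2 + 1.2x3 + 2.1x4 ≥ 3.1   (iron)
  x1, x2, x3, x4 ≥ 0.
At the optimum only pasta, oatmeal are positive (broccoli, kale = 0). There the calories and fibre constraints are tight.
Solving gives x2 = 0.3839, x4 = 1.55.
Total cost: 0.5·0.3839 + 0.54·1.55 = 1.0290.

€1.03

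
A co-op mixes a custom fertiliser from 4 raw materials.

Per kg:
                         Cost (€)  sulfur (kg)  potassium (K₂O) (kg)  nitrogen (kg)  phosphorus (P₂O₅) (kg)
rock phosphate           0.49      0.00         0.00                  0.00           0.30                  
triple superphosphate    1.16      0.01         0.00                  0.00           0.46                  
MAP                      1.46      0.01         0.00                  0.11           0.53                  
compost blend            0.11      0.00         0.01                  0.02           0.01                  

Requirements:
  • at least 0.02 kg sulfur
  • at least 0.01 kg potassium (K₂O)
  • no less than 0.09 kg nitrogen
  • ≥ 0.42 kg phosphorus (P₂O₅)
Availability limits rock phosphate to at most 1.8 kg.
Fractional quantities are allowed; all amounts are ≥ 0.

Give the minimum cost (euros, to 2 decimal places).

€2.62

Set it up as a linear program. Let x1 = kg of rock phosphate, x2 = kg of triple superphosphate, x3 = kg of MAP, x4 = kg of compost blend.
Minimize 0.49x1 + 1.16x2 + 1.46x3 + 0.11x4 with:
  0.01x2 + 0.01x3 ≥ 0.02   (sulfur)
  0.01x4 ≥ 0.01   (potassium (K₂O))
  0.11x3 + 0.02x4 ≥ 0.09   (nitrogen)
  0.3x1 + 0.46x2 + 0.53x3 + 0.01x4 ≥ 0.42   (phosphorus (P₂O₅))
  x1 ≤ 1.8
  x1, x2, x3, x4 ≥ 0.
The optimal basis is {triple superphosphate, MAP, compost blend}; rock phosphate drops out. The sulfur, potassium (K₂O), nitrogen requirements are met with equality.
So triple superphosphate = 1.364 kg, MAP = 0.6364 kg, compost blend = 1 kg.
Objective = 1.16·1.364 + 1.46·0.6364 + 0.11·1 = 2.6214.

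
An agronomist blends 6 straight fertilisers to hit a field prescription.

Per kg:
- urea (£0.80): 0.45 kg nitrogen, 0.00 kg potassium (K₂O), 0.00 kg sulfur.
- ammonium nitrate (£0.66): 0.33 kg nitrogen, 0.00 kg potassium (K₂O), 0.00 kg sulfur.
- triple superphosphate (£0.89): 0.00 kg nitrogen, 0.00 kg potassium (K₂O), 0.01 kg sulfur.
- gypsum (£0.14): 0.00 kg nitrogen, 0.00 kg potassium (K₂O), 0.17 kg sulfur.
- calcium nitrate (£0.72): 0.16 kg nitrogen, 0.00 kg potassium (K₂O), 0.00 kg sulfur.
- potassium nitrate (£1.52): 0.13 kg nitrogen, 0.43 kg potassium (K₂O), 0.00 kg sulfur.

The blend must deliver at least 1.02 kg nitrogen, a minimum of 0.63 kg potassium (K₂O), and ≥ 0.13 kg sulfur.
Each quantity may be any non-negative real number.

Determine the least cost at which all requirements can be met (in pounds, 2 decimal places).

£3.81

Set it up as a linear program. Let x1 = kg of urea, x2 = kg of ammonium nitrate, x3 = kg of triple superphosphate, x4 = kg of gypsum, x5 = kg of calcium nitrate, x6 = kg of potassium nitrate.
Minimize 0.8x1 + 0.66x2 + 0.89x3 + 0.14x4 + 0.72x5 + 1.52x6 with:
  0.45x1 + 0.33x2 + 0.16x5 + 0.13x6 ≥ 1.02   (nitrogen)
  0.43x6 ≥ 0.63   (potassium (K₂O))
  0.01x3 + 0.17x4 ≥ 0.13   (sulfur)
  x1, x2, x3, x4, x5, x6 ≥ 0.
The optimal basis is {urea, gypsum, potassium nitrate}; ammonium nitrate, triple superphosphate, calcium nitrate drop out. The nitrogen, potassium (K₂O), sulfur requirements are met with equality.
So urea = 1.843 kg, gypsum = 0.7647 kg, potassium nitrate = 1.465 kg.
Objective = 0.8·1.843 + 0.14·0.7647 + 1.52·1.465 = 3.8083.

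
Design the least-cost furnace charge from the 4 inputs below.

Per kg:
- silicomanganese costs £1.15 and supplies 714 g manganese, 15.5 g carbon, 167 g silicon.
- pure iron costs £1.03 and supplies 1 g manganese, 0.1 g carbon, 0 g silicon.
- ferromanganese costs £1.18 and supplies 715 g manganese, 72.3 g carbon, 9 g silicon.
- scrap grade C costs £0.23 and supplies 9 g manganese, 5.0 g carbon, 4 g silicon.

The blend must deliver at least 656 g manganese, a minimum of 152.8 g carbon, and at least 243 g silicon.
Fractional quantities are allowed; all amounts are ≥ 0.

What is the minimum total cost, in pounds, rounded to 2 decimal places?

£3.71

This is a linear program. Let x1 = kg of silicomanganese, x2 = kg of pure iron, x3 = kg of ferromanganese, x4 = kg of scrap grade C.
Minimise 1.15x1 + 1.03x2 + 1.18x3 + 0.23x4 subject to:
  714x1 + 1x2 + 715x3 + 9x4 ≥ 656   (manganese)
  15.5x1 + 0.1x2 + 72.3x3 + 5x4 ≥ 152.8   (carbon)
  167x1 + 9x3 + 4x4 ≥ 243   (silicon)
  x1, x2, x3, x4 ≥ 0.
At the optimum only silicomanganese, ferromanganese are positive (pure iron, scrap grade C = 0). Binding constraints: carbon and silicon.
Solving gives x1 = 1.357, x3 = 1.823.
Cost = 1.15·1.357 + 1.18·1.823 = 3.7117.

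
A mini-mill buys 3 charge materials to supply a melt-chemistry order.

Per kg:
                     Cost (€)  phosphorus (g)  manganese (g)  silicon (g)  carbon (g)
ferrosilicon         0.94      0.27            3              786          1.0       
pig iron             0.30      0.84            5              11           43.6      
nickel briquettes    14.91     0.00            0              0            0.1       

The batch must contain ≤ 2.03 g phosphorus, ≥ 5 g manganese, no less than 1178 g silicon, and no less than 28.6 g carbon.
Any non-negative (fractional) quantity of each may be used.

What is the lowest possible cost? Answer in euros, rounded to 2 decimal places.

€1.59

Treat it as an LP. Let x1 = kg of ferrosilicon, x2 = kg of pig iron, x3 = kg of nickel briquettes.
Minimize 0.94x1 + 0.3x2 + 14.91x3 subject to:
  0.27x1 + 0.84x2 ≤ 2.03   (phosphorus)
  3x1 + 5x2 ≥ 5   (manganese)
  786x1 + 11x2 ≥ 1178   (silicon)
  1x1 + 43.6x2 + 0.1x3 ≥ 28.6   (carbon)
  x1, x2, x3 ≥ 0.
The cheapest feasible vertex uses only ferrosilicon, pig iron; nickel briquettes is not used. The silicon and carbon requirements are met with equality.
Optimal quantities: ferrosilicon = 1.49 kg, pig iron = 0.6218 kg.
Hence cost = 0.94·1.49 + 0.3·0.6218 = €1.5871.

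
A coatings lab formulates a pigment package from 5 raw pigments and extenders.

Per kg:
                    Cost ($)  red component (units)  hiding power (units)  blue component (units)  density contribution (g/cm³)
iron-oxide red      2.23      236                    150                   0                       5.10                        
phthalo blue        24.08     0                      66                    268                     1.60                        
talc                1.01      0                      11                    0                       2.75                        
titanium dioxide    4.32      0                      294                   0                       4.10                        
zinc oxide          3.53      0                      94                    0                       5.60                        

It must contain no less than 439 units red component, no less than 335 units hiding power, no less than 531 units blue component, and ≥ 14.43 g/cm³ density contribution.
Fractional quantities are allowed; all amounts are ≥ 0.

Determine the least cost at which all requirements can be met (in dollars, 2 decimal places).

Let x1 = kg of iron-oxide red, x2 = kg of phthalo blue, x3 = kg of talc, x4 = kg of titanium dioxide, x5 = kg of zinc oxide.
Minimize 2.23x1 + 24.08x2 + 1.01x3 + 4.32x4 + 3.53x5 s.t.:
  236x1 ≥ 439   (red component)
  150x1 + 66x2 + 11x3 + 294x4 + 94x5 ≥ 335   (hiding power)
  268x2 ≥ 531   (blue component)
  5.1x1 + 1.6x2 + 2.75x3 + 4.1x4 + 5.6x5 ≥ 14.43   (density contribution)
  x1, x2, x3, x4, x5 ≥ 0.
The minimum-cost mix takes nothing from titanium dioxide, zinc oxide — only iron-oxide red, phthalo blue, talc. The red component, blue component, density contribution requirements are met with equality.
So iron-oxide red = 1.8602 kg, phthalo blue = 1.9813 kg, talc = 0.64472 kg.
Objective = 2.23·1.8602 + 24.08·1.9813 + 1.01·0.64472 = 52.5091.

$52.51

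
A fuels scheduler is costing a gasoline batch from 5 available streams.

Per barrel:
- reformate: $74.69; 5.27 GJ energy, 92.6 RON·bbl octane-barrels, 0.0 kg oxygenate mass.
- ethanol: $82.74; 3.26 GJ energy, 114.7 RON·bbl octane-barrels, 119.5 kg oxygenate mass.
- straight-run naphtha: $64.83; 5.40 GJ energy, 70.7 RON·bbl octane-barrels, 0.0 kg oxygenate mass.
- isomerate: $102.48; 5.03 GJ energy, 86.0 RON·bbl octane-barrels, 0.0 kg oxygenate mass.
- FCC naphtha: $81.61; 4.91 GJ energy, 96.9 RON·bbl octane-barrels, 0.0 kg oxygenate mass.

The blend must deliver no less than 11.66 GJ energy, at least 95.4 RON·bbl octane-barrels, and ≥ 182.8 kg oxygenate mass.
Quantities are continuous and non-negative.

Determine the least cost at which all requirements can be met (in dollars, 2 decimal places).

$206.68

Let x1 = barrels of reformate, x2 = barrels of ethanol, x3 = barrels of straight-run naphtha, x4 = barrels of isomerate, x5 = barrels of FCC naphtha.
Minimise 74.69x1 + 82.74x2 + 64.83x3 + 102.48x4 + 81.61x5 s.t.:
  5.27x1 + 3.26x2 + 5.4x3 + 5.03x4 + 4.91x5 ≥ 11.66   (energy)
  92.6x1 + 114.7x2 + 70.7x3 + 86x4 + 96.9x5 ≥ 95.4   (octane-barrels)
  119.5x2 ≥ 182.8   (oxygenate mass)
  x1, x2, x3, x4, x5 ≥ 0.
The cheapest feasible vertex uses only ethanol, straight-run naphtha; reformate, isomerate, FCC naphtha are not used. Binding constraints: energy and oxygenate mass.
So ethanol = 1.5297 barrels, straight-run naphtha = 1.2358 barrels.
Hence cost = 82.74·1.5297 + 64.83·1.2358 = $206.6843.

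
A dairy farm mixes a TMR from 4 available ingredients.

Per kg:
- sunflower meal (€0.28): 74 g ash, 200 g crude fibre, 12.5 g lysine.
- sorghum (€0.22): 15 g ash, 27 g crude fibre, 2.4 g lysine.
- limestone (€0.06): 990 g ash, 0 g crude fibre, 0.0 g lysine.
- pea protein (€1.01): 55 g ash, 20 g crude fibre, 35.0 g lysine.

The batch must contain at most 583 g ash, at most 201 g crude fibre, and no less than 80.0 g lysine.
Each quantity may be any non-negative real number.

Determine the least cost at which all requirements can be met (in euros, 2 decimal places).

€2.24

Let x1 = kg of sunflower meal, x2 = kg of sorghum, x3 = kg of limestone, x4 = kg of pea protein.
min 0.28x1 + 0.22x2 + 0.06x3 + 1.01x4 subject to:
  74x1 + 15x2 + 990x3 + 55x4 ≤ 583   (ash)
  200x1 + 27x2 + 20x4 ≤ 201   (crude fibre)
  12.5x1 + 2.4x2 + 35x4 ≥ 80   (lysine)
  x1, x2, x3, x4 ≥ 0.
The cheapest feasible vertex uses only sunflower meal, pea protein; sorghum, limestone are not used. There the crude fibre and lysine constraints are tight.
That vertex is x1 = 0.8052, x4 = 1.998.
Objective = 0.28·0.8052 + 1.01·1.998 = 2.2434.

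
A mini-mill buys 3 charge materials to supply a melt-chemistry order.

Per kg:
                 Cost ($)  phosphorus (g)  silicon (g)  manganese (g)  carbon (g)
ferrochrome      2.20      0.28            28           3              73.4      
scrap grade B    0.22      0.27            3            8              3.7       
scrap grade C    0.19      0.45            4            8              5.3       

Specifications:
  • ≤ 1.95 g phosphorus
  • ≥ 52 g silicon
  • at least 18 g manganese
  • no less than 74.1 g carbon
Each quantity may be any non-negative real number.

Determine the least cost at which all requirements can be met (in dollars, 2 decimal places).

$3.65

Let x1 = kg of ferrochrome, x2 = kg of scrap grade B, x3 = kg of scrap grade C.
Minimize 2.2x1 + 0.22x2 + 0.19x3 with:
  0.28x1 + 0.27x2 + 0.45x3 ≤ 1.95   (phosphorus)
  28x1 + 3x2 + 4x3 ≥ 52   (silicon)
  3x1 + 8x2 + 8x3 ≥ 18   (manganese)
  73.4x1 + 3.7x2 + 5.3x3 ≥ 74.1   (carbon)
  x1, x2, x3 ≥ 0.
The cheapest feasible vertex uses only ferrochrome, scrap grade C; scrap grade B is not used. The phosphorus and silicon requirements are met with equality.
That vertex is x1 = 1.359, x3 = 3.488.
Hence cost = 2.2·1.359 + 0.19·3.488 = $3.6525.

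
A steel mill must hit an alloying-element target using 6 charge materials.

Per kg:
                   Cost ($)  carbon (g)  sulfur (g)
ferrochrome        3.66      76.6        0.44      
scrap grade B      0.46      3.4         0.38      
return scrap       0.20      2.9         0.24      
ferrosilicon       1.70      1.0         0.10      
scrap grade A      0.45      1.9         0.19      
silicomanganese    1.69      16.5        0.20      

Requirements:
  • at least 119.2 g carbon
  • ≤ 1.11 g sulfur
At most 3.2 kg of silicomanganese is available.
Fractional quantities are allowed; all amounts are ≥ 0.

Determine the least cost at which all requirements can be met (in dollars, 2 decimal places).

$5.70

Let x1 = kg of ferrochrome, x2 = kg of scrap grade B, x3 = kg of return scrap, x4 = kg of ferrosilicon, x5 = kg of scrap grade A, x6 = kg of silicomanganese.
Minimize 3.66x1 + 0.46x2 + 0.2x3 + 1.7x4 + 0.45x5 + 1.69x6 subject to:
  76.6x1 + 3.4x2 + 2.9x3 + 1x4 + 1.9x5 + 16.5x6 ≥ 119.2   (carbon)
  0.44x1 + 0.38x2 + 0.24x3 + 0.1x4 + 0.19x5 + 0.2x6 ≤ 1.11   (sulfur)
  x6 ≤ 3.2
  x1, x2, x3, x4, x5, x6 ≥ 0.
The cheapest feasible vertex uses only ferrochrome; scrap grade B, return scrap, ferrosilicon, scrap grade A, silicomanganese are not used. Binding constraint: carbon.
Optimal quantities: ferrochrome = 1.5561 kg.
Objective = 3.66·1.5561 = 5.6953.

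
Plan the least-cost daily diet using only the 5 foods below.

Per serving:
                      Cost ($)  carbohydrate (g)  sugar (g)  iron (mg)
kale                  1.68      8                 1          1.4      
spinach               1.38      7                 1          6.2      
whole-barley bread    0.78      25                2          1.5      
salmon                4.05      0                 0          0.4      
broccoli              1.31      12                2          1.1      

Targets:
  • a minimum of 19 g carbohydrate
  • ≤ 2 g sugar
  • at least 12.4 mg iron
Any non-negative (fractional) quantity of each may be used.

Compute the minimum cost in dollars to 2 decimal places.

$52.02

Treat it as an LP. Let x1 = servings of kale, x2 = servings of spinach, x3 = servings of whole-barley bread, x4 = servings of salmon, x5 = servings of broccoli.
Minimize 1.68x1 + 1.38x2 + 0.78x3 + 4.05x4 + 1.31x5 with:
  8x1 + 7x2 + 25x3 + 12x5 ≥ 19   (carbohydrate)
  1x1 + 1x2 + 2x3 + 2x5 ≤ 2   (sugar)
  1.4x1 + 6.2x2 + 1.5x3 + 0.4x4 + 1.1x5 ≥ 12.4   (iron)
  x1, x2, x3, x4, x5 ≥ 0.
The cheapest feasible vertex uses only spinach, whole-barley bread, salmon; kale, broccoli are not used. The carbohydrate, sugar, iron requirements are met with equality.
That vertex is x2 = 1.0909, x3 = 0.45455, x4 = 12.386.
Objective = 1.38·1.0909 + 0.78·0.45455 + 4.05·12.386 = 52.0233.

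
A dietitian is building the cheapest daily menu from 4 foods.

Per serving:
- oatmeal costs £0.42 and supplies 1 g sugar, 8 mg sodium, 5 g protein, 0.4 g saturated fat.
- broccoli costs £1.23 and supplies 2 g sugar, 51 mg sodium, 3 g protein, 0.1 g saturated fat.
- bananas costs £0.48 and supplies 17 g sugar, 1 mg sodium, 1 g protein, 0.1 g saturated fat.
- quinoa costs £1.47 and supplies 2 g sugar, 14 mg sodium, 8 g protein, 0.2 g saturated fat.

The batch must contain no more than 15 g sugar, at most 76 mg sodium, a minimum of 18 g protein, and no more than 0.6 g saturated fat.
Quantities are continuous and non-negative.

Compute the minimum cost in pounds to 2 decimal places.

£3.04

Set it up as a linear program. Let x1 = servings of oatmeal, x2 = servings of broccoli, x3 = servings of bananas, x4 = servings of quinoa.
Minimize 0.42x1 + 1.23x2 + 0.48x3 + 1.47x4 with:
  1x1 + 2x2 + 17x3 + 2x4 ≤ 15   (sugar)
  8x1 + 51x2 + 1x3 + 14x4 ≤ 76   (sodium)
  5x1 + 3x2 + 1x3 + 8x4 ≥ 18   (protein)
  0.4x1 + 0.1x2 + 0.1x3 + 0.2x4 ≤ 0.6   (saturated fat)
  x1, x2, x3, x4 ≥ 0.
At the optimum only oatmeal, quinoa are positive (broccoli, bananas = 0). Binding constraints: protein and saturated fat.
Solving gives x1 = 0.5455, x4 = 1.909.
Cost = 0.42·0.5455 + 1.47·1.909 = 3.0353.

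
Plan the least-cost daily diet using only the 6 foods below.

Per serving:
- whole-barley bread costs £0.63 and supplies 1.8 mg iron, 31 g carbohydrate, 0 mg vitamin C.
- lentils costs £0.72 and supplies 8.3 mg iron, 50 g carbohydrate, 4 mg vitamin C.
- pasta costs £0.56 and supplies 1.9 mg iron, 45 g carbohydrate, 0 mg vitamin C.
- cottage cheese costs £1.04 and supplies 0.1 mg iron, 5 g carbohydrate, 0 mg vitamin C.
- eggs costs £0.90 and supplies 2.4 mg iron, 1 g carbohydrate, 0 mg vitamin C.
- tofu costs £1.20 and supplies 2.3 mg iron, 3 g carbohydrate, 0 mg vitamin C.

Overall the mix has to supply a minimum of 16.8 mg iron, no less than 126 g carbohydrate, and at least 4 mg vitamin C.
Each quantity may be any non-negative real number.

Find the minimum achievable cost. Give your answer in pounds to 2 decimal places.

Let x1 = servings of whole-barley bread, x2 = servings of lentils, x3 = servings of pasta, x4 = servings of cottage cheese, x5 = servings of eggs, x6 = servings of tofu.
Minimize 0.63x1 + 0.72x2 + 0.56x3 + 1.04x4 + 0.9x5 + 1.2x6 s.t.:
  1.8x1 + 8.3x2 + 1.9x3 + 0.1x4 + 2.4x5 + 2.3x6 ≥ 16.8   (iron)
  31x1 + 50x2 + 45x3 + 5x4 + 1x5 + 3x6 ≥ 126   (carbohydrate)
  4x2 ≥ 4   (vitamin C)
  x1, x2, x3, x4, x5, x6 ≥ 0.
The cheapest feasible vertex uses only lentils, pasta; whole-barley bread, cottage cheese, eggs, tofu are not used. Binding constraints: iron and carbohydrate.
Solving gives x2 = 1.855, x3 = 0.739.
Objective = 0.72·1.855 + 0.56·0.739 = 1.7494.

£1.75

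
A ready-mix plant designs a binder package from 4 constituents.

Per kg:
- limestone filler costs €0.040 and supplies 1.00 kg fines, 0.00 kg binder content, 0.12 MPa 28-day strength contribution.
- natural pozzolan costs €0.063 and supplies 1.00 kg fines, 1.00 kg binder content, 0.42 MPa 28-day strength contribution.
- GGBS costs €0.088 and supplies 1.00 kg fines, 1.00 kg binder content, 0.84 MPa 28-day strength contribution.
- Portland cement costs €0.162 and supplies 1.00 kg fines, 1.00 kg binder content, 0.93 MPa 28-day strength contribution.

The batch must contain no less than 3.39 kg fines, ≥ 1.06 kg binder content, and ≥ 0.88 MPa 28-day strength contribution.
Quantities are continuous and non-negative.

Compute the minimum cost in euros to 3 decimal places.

This is a linear program. Let x1 = kg of limestone filler, x2 = kg of natural pozzolan, x3 = kg of GGBS, x4 = kg of Portland cement.
min 0.04x1 + 0.063x2 + 0.088x3 + 0.162x4 with:
  1x1 + 1x2 + 1x3 + 1x4 ≥ 3.39   (fines)
  1x2 + 1x3 + 1x4 ≥ 1.06   (binder content)
  0.12x1 + 0.42x2 + 0.84x3 + 0.93x4 ≥ 0.88   (28-day strength contribution)
  x1, x2, x3, x4 ≥ 0.
At the optimum only limestone filler, natural pozzolan, GGBS are positive (Portland cement = 0). Binding constraints: fines, binder content, 28-day strength contribution.
That vertex is x1 = 2.33, x2 = 0.6905, x3 = 0.3695.
Hence cost = 0.04·2.33 + 0.063·0.6905 + 0.088·0.3695 = €0.16922.

€0.169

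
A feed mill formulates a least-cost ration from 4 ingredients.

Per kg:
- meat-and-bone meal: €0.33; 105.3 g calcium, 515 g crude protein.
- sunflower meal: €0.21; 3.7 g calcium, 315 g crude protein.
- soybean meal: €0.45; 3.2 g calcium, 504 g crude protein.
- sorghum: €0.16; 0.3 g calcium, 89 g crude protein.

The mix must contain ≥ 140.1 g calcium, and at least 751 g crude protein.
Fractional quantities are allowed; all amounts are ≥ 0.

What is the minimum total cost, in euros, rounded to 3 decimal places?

€0.481

Let x1 = kg of meat-and-bone meal, x2 = kg of sunflower meal, x3 = kg of soybean meal, x4 = kg of sorghum.
min 0.33x1 + 0.21x2 + 0.45x3 + 0.16x4 subject to:
  105.3x1 + 3.7x2 + 3.2x3 + 0.3x4 ≥ 140.1   (calcium)
  515x1 + 315x2 + 504x3 + 89x4 ≥ 751   (crude protein)
  x1, x2, x3, x4 ≥ 0.
The minimum-cost mix takes nothing from sunflower meal, soybean meal, sorghum — only meat-and-bone meal. Binding constraint: crude protein.
So meat-and-bone meal = 1.458 kg.
Hence cost = 0.33·1.458 = €0.48114.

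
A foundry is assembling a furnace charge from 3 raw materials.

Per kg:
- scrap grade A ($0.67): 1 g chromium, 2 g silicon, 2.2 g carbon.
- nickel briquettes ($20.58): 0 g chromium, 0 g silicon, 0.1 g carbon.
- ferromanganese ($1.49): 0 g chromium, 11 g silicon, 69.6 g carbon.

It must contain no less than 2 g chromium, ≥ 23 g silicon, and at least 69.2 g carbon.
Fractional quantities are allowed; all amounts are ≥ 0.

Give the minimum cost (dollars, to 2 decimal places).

$3.91

This is a linear program. Let x1 = kg of scrap grade A, x2 = kg of nickel briquettes, x3 = kg of ferromanganese.
Minimize 0.67x1 + 20.58x2 + 1.49x3 with:
  1x1 ≥ 2   (chromium)
  2x1 + 11x3 ≥ 23   (silicon)
  2.2x1 + 0.1x2 + 69.6x3 ≥ 69.2   (carbon)
  x1, x2, x3 ≥ 0.
The minimum-cost mix takes nothing from nickel briquettes — only scrap grade A, ferromanganese. Binding constraints: chromium and silicon.
Solving gives x1 = 2, x3 = 1.727.
Cost = 0.67·2 + 1.49·1.727 = 3.9132.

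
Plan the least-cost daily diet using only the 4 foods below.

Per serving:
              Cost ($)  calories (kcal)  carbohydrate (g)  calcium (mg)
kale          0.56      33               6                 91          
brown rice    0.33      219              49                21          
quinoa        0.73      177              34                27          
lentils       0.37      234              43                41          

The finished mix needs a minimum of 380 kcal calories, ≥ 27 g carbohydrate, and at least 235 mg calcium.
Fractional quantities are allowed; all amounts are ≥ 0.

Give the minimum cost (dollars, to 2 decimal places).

Let x1 = servings of kale, x2 = servings of brown rice, x3 = servings of quinoa, x4 = servings of lentils.
Minimize 0.56x1 + 0.33x2 + 0.73x3 + 0.37x4 with:
  33x1 + 219x2 + 177x3 + 234x4 ≥ 380   (calories)
  6x1 + 49x2 + 34x3 + 43x4 ≥ 27   (carbohydrate)
  91x1 + 21x2 + 27x3 + 41x4 ≥ 235   (calcium)
  x1, x2, x3, x4 ≥ 0.
The minimum-cost mix takes nothing from brown rice, quinoa — only kale, lentils. The calories and calcium requirements are met with equality.
Optimal quantities: kale = 1.976 servings, lentils = 1.345 servings.
Total cost: 0.56·1.976 + 0.37·1.345 = 1.6042.

$1.60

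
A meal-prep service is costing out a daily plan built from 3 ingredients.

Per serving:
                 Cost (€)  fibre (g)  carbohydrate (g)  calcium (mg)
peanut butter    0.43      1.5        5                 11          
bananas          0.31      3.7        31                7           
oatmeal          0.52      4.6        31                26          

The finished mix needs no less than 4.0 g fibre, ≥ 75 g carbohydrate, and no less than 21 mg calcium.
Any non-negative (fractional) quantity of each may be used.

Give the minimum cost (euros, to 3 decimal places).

Let x1 = servings of peanut butter, x2 = servings of bananas, x3 = servings of oatmeal.
Minimize 0.43x1 + 0.31x2 + 0.52x3 with:
  1.5x1 + 3.7x2 + 4.6x3 ≥ 4   (fibre)
  5x1 + 31x2 + 31x3 ≥ 75   (carbohydrate)
  11x1 + 7x2 + 26x3 ≥ 21   (calcium)
  x1, x2, x3 ≥ 0.
The minimum-cost mix takes nothing from peanut butter — only bananas, oatmeal. There the carbohydrate and calcium constraints are tight.
Solving gives x2 = 2.205, x3 = 0.2139.
Total cost: 0.31·2.205 + 0.52·0.2139 = 0.79478.

€0.795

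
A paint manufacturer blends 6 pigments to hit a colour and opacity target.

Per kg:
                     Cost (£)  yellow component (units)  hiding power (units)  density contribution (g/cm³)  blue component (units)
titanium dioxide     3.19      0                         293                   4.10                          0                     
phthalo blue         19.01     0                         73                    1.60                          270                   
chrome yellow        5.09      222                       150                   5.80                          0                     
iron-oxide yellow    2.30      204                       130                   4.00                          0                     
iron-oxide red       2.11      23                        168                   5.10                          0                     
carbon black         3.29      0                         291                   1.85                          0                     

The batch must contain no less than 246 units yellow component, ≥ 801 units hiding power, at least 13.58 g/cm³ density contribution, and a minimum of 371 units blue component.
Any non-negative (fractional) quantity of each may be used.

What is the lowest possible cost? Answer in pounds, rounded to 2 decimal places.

£34.82

Let x1 = kg of titanium dioxide, x2 = kg of phthalo blue, x3 = kg of chrome yellow, x4 = kg of iron-oxide yellow, x5 = kg of iron-oxide red, x6 = kg of carbon black.
min 3.19x1 + 19.01x2 + 5.09x3 + 2.3x4 + 2.11x5 + 3.29x6 s.t.:
  222x3 + 204x4 + 23x5 ≥ 246   (yellow component)
  293x1 + 73x2 + 150x3 + 130x4 + 168x5 + 291x6 ≥ 801   (hiding power)
  4.1x1 + 1.6x2 + 5.8x3 + 4x4 + 5.1x5 + 1.85x6 ≥ 13.58   (density contribution)
  270x2 ≥ 371   (blue component)
  x1, x2, x3, x4, x5, x6 ≥ 0.
The cheapest feasible vertex uses only titanium dioxide, phthalo blue, iron-oxide yellow; chrome yellow, iron-oxide red, carbon black are not used. The yellow component, hiding power, blue component requirements are met with equality.
So titanium dioxide = 1.8564 kg, phthalo blue = 1.3741 kg, iron-oxide yellow = 1.2059 kg.
Total cost: 3.19·1.8564 + 19.01·1.3741 + 2.3·1.2059 = 34.8171.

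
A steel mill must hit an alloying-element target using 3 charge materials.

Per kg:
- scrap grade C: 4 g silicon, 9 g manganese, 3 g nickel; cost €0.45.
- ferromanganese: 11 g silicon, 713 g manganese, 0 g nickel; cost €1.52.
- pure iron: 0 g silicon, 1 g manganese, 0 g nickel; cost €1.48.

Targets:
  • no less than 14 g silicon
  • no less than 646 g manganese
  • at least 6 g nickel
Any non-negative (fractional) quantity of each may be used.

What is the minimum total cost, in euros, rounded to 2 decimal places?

Treat it as an LP. Let x1 = kg of scrap grade C, x2 = kg of ferromanganese, x3 = kg of pure iron.
Minimize 0.45x1 + 1.52x2 + 1.48x3 subject to:
  4x1 + 11x2 ≥ 14   (silicon)
  9x1 + 713x2 + 1x3 ≥ 646   (manganese)
  3x1 ≥ 6   (nickel)
  x1, x2, x3 ≥ 0.
At the optimum only scrap grade C, ferromanganese are positive (pure iron = 0). There the manganese and nickel constraints are tight.
So scrap grade C = 2 kg, ferromanganese = 0.8808 kg.
Objective = 0.45·2 + 1.52·0.8808 = 2.2388.

€2.24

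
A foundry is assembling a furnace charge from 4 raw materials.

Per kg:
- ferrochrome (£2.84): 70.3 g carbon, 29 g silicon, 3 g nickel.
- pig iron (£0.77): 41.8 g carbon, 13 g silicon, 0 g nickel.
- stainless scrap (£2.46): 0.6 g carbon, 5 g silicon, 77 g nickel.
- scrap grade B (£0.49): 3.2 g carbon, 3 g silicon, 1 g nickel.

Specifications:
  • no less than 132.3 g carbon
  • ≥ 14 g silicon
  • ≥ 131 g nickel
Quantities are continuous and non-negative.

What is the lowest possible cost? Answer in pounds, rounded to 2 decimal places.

Let x1 = kg of ferrochrome, x2 = kg of pig iron, x3 = kg of stainless scrap, x4 = kg of scrap grade B.
min 2.84x1 + 0.77x2 + 2.46x3 + 0.49x4 subject to:
  70.3x1 + 41.8x2 + 0.6x3 + 3.2x4 ≥ 132.3   (carbon)
  29x1 + 13x2 + 5x3 + 3x4 ≥ 14   (silicon)
  3x1 + 77x3 + 1x4 ≥ 131   (nickel)
  x1, x2, x3, x4 ≥ 0.
The optimal basis is {pig iron, stainless scrap}; ferrochrome, scrap grade B drop out. The carbon and nickel requirements are met with equality.
So pig iron = 3.141 kg, stainless scrap = 1.701 kg.
Total cost: 0.77·3.141 + 2.46·1.701 = 6.6030.

£6.60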